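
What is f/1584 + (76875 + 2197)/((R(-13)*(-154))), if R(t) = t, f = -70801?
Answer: -107101/20592 ≈ -5.2011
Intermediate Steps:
f/1584 + (76875 + 2197)/((R(-13)*(-154))) = -70801/1584 + (76875 + 2197)/((-13*(-154))) = -70801*1/1584 + 79072/2002 = -70801/1584 + 79072*(1/2002) = -70801/1584 + 5648/143 = -107101/20592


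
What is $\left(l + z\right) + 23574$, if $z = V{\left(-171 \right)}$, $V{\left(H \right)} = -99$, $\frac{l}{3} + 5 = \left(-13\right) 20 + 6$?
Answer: $22698$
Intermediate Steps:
$l = -777$ ($l = -15 + 3 \left(\left(-13\right) 20 + 6\right) = -15 + 3 \left(-260 + 6\right) = -15 + 3 \left(-254\right) = -15 - 762 = -777$)
$z = -99$
$\left(l + z\right) + 23574 = \left(-777 - 99\right) + 23574 = -876 + 23574 = 22698$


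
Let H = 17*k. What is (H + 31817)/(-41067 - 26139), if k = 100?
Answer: -33517/67206 ≈ -0.49872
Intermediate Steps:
H = 1700 (H = 17*100 = 1700)
(H + 31817)/(-41067 - 26139) = (1700 + 31817)/(-41067 - 26139) = 33517/(-67206) = 33517*(-1/67206) = -33517/67206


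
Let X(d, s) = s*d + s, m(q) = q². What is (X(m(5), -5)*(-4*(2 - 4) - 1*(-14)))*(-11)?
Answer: 31460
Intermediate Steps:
X(d, s) = s + d*s (X(d, s) = d*s + s = s + d*s)
(X(m(5), -5)*(-4*(2 - 4) - 1*(-14)))*(-11) = ((-5*(1 + 5²))*(-4*(2 - 4) - 1*(-14)))*(-11) = ((-5*(1 + 25))*(-4*(-2) + 14))*(-11) = ((-5*26)*(8 + 14))*(-11) = -130*22*(-11) = -2860*(-11) = 31460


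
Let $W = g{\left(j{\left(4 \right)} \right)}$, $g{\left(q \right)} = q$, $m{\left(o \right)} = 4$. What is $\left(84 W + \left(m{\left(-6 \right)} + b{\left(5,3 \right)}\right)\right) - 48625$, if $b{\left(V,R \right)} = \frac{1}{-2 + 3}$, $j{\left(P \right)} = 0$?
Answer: $-48620$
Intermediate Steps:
$b{\left(V,R \right)} = 1$ ($b{\left(V,R \right)} = 1^{-1} = 1$)
$W = 0$
$\left(84 W + \left(m{\left(-6 \right)} + b{\left(5,3 \right)}\right)\right) - 48625 = \left(84 \cdot 0 + \left(4 + 1\right)\right) - 48625 = \left(0 + 5\right) - 48625 = 5 - 48625 = -48620$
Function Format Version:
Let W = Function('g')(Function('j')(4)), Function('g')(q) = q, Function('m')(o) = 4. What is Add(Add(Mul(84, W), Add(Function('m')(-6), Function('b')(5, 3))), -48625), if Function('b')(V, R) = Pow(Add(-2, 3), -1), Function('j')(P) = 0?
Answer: -48620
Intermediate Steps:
Function('b')(V, R) = 1 (Function('b')(V, R) = Pow(1, -1) = 1)
W = 0
Add(Add(Mul(84, W), Add(Function('m')(-6), Function('b')(5, 3))), -48625) = Add(Add(Mul(84, 0), Add(4, 1)), -48625) = Add(Add(0, 5), -48625) = Add(5, -48625) = -48620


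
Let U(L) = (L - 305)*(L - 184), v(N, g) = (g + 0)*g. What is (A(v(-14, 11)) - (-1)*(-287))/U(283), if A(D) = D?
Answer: 83/1089 ≈ 0.076217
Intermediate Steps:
v(N, g) = g**2 (v(N, g) = g*g = g**2)
U(L) = (-305 + L)*(-184 + L)
(A(v(-14, 11)) - (-1)*(-287))/U(283) = (11**2 - (-1)*(-287))/(56120 + 283**2 - 489*283) = (121 - 1*287)/(56120 + 80089 - 138387) = (121 - 287)/(-2178) = -166*(-1/2178) = 83/1089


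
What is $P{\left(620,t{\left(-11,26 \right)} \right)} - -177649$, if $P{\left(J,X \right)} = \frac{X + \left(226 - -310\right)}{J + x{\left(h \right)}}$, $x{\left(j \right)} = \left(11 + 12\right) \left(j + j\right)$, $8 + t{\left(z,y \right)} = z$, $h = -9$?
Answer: $\frac{36596211}{206} \approx 1.7765 \cdot 10^{5}$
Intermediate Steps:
$t{\left(z,y \right)} = -8 + z$
$x{\left(j \right)} = 46 j$ ($x{\left(j \right)} = 23 \cdot 2 j = 46 j$)
$P{\left(J,X \right)} = \frac{536 + X}{-414 + J}$ ($P{\left(J,X \right)} = \frac{X + \left(226 - -310\right)}{J + 46 \left(-9\right)} = \frac{X + \left(226 + 310\right)}{J - 414} = \frac{X + 536}{-414 + J} = \frac{536 + X}{-414 + J}$)
$P{\left(620,t{\left(-11,26 \right)} \right)} - -177649 = \frac{536 - 19}{-414 + 620} - -177649 = \frac{536 - 19}{206} + 177649 = \frac{1}{206} \cdot 517 + 177649 = \frac{517}{206} + 177649 = \frac{36596211}{206}$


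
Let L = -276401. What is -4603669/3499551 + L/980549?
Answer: -5481402430232/3431481233499 ≈ -1.5974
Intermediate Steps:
-4603669/3499551 + L/980549 = -4603669/3499551 - 276401/980549 = -5481402430232/3431481233499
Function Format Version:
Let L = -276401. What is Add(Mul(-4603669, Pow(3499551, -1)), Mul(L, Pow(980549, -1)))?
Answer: Rational(-5481402430232, 3431481233499) ≈ -1.5974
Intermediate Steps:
Add(Mul(-4603669, Pow(3499551, -1)), Mul(L, Pow(980549, -1))) = Add(Mul(-4603669, Pow(3499551, -1)), Mul(-276401, Pow(980549, -1))) = Add(Mul(-4603669, Rational(1, 3499551)), Mul(-276401, Rational(1, 980549))) = Add(Rational(-4603669, 3499551), Rational(-276401, 980549)) = Rational(-5481402430232, 3431481233499)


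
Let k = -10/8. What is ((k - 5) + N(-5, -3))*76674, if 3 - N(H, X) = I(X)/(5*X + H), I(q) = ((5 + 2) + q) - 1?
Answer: -1188447/5 ≈ -2.3769e+5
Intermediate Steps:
I(q) = 6 + q (I(q) = (7 + q) - 1 = 6 + q)
k = -5/4 (k = -10*1/8 = -5/4 ≈ -1.2500)
N(H, X) = 3 - (6 + X)/(H + 5*X) (N(H, X) = 3 - (6 + X)/(5*X + H) = 3 - (6 + X)/(H + 5*X))
((k - 5) + N(-5, -3))*76674 = ((-5/4 - 5) + (-6 + 3*(-5) + 14*(-3))/(-5 + 5*(-3)))*76674 = (-25/4 + (-6 - 15 - 42)/(-5 - 15))*76674 = (-25/4 - 63/(-20))*76674 = (-25/4 - 1/20*(-63))*76674 = (-25/4 + 63/20)*76674 = -31/10*76674 = -1188447/5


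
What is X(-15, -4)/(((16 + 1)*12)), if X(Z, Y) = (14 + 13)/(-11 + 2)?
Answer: -1/68 ≈ -0.014706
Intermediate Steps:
X(Z, Y) = -3 (X(Z, Y) = 27/(-9) = 27*(-⅑) = -3)
X(-15, -4)/(((16 + 1)*12)) = -3*1/(12*(16 + 1)) = -3/(17*12) = -3/204 = -3*1/204 = -1/68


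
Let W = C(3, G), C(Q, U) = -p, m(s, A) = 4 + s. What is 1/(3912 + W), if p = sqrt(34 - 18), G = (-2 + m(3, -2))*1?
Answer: 1/3908 ≈ 0.00025589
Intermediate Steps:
G = 5 (G = (-2 + (4 + 3))*1 = (-2 + 7)*1 = 5*1 = 5)
p = 4 (p = sqrt(16) = 4)
C(Q, U) = -4 (C(Q, U) = -1*4 = -4)
W = -4
1/(3912 + W) = 1/(3912 - 4) = 1/3908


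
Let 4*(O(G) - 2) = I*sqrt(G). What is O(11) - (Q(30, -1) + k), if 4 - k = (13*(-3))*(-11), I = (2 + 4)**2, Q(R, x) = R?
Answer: 397 + 9*sqrt(11) ≈ 426.85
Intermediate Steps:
I = 36 (I = 6**2 = 36)
k = -425 (k = 4 - 13*(-3)*(-11) = 4 - (-39)*(-11) = 4 - 1*429 = 4 - 429 = -425)
O(G) = 2 + 9*sqrt(G) (O(G) = 2 + (36*sqrt(G))/4 = 2 + 9*sqrt(G))
O(11) - (Q(30, -1) + k) = (2 + 9*sqrt(11)) - (30 - 425) = (2 + 9*sqrt(11)) - 1*(-395) = (2 + 9*sqrt(11)) + 395 = 397 + 9*sqrt(11)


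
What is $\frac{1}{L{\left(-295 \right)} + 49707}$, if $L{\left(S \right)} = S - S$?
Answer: $\frac{1}{49707} \approx 2.0118 \cdot 10^{-5}$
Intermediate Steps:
$L{\left(S \right)} = 0$
$\frac{1}{L{\left(-295 \right)} + 49707} = \frac{1}{0 + 49707} = \frac{1}{49707}$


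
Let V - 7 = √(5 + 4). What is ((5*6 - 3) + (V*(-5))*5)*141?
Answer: -31443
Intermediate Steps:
V = 10 (V = 7 + √(5 + 4) = 7 + √9 = 7 + 3 = 10)
((5*6 - 3) + (V*(-5))*5)*141 = ((5*6 - 3) + (10*(-5))*5)*141 = ((30 - 3) - 50*5)*141 = (27 - 250)*141 = -223*141 = -31443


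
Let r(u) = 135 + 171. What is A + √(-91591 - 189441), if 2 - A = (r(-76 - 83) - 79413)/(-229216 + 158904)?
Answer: 61517/70312 + 2*I*√70258 ≈ 0.87492 + 530.13*I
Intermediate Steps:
r(u) = 306
A = 61517/70312 (A = 2 - (306 - 79413)/(-229216 + 158904) = 2 - (-79107)/(-70312) = 2 - (-79107)*(-1)/70312 = 2 - 1*79107/70312 = 2 - 79107/70312 = 61517/70312 ≈ 0.87491)
A + √(-91591 - 189441) = 61517/70312 + √(-91591 - 189441) = 61517/70312 + √(-281032) = 61517/70312 + 2*I*√70258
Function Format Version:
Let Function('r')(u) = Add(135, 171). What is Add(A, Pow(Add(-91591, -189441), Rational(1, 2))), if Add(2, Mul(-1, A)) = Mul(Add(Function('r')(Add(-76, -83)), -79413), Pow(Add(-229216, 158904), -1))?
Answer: Add(Rational(61517, 70312), Mul(2, I, Pow(70258, Rational(1, 2)))) ≈ Add(0.87492, Mul(530.13, I))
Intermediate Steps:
Function('r')(u) = 306
A = Rational(61517, 70312) (A = Add(2, Mul(-1, Mul(Add(306, -79413), Pow(Add(-229216, 158904), -1)))) = Add(2, Mul(-1, Mul(-79107, Pow(-70312, -1)))) = Add(2, Mul(-1, Mul(-79107, Rational(-1, 70312)))) = Add(2, Mul(-1, Rational(79107, 70312))) = Add(2, Rational(-79107, 70312)) = Rational(61517, 70312) ≈ 0.87491)
Add(A, Pow(Add(-91591, -189441), Rational(1, 2))) = Add(Rational(61517, 70312), Pow(Add(-91591, -189441), Rational(1, 2))) = Add(Rational(61517, 70312), Pow(-281032, Rational(1, 2))) = Add(Rational(61517, 70312), Mul(2, I, Pow(70258, Rational(1, 2))))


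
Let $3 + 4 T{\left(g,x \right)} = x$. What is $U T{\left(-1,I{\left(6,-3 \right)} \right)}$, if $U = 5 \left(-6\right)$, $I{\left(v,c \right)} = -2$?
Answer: $\frac{75}{2} \approx 37.5$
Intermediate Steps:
$T{\left(g,x \right)} = - \frac{3}{4} + \frac{x}{4}$
$U = -30$
$U T{\left(-1,I{\left(6,-3 \right)} \right)} = - 30 \left(- \frac{3}{4} + \frac{1}{4} \left(-2\right)\right) = - 30 \left(- \frac{3}{4} - \frac{1}{2}\right) = \left(-30\right) \left(- \frac{5}{4}\right) = \frac{75}{2}$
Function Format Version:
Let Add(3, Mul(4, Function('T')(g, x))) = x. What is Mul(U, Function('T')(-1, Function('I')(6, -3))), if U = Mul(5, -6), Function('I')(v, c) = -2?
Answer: Rational(75, 2) ≈ 37.500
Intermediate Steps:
Function('T')(g, x) = Add(Rational(-3, 4), Mul(Rational(1, 4), x))
U = -30
Mul(U, Function('T')(-1, Function('I')(6, -3))) = Mul(-30, Add(Rational(-3, 4), Mul(Rational(1, 4), -2))) = Mul(-30, Add(Rational(-3, 4), Rational(-1, 2))) = Mul(-30, Rational(-5, 4)) = Rational(75, 2)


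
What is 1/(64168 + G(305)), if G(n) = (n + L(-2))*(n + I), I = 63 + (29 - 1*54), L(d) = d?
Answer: 1/168097 ≈ 5.9489e-6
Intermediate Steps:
I = 38 (I = 63 + (29 - 54) = 63 - 25 = 38)
G(n) = (-2 + n)*(38 + n) (G(n) = (n - 2)*(n + 38) = (-2 + n)*(38 + n))
1/(64168 + G(305)) = 1/(64168 + (-76 + 305² + 36*305)) = 1/(64168 + (-76 + 93025 + 10980)) = 1/(64168 + 103929) = 1/168097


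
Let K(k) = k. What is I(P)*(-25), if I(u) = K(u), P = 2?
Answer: -50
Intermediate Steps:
I(u) = u
I(P)*(-25) = 2*(-25) = -50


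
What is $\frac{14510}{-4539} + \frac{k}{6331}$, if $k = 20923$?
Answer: $\frac{3106687}{28736409} \approx 0.10811$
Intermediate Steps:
$\frac{14510}{-4539} + \frac{k}{6331} = \frac{14510}{-4539} + \frac{20923}{6331} = 14510 \left(- \frac{1}{4539}\right) + 20923 \cdot \frac{1}{6331} = - \frac{14510}{4539} + \frac{20923}{6331} = \frac{3106687}{28736409}$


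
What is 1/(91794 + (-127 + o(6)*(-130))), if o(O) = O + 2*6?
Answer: 1/89327 ≈ 1.1195e-5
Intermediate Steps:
o(O) = 12 + O (o(O) = O + 12 = 12 + O)
1/(91794 + (-127 + o(6)*(-130))) = 1/(91794 + (-127 + (12 + 6)*(-130))) = 1/(91794 + (-127 + 18*(-130))) = 1/(91794 + (-127 - 2340)) = 1/(91794 - 2467) = 1/89327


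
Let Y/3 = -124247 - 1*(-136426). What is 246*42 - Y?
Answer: -26205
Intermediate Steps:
Y = 36537 (Y = 3*(-124247 - 1*(-136426)) = 3*(-124247 + 136426) = 3*12179 = 36537)
246*42 - Y = 246*42 - 1*36537 = 10332 - 36537 = -26205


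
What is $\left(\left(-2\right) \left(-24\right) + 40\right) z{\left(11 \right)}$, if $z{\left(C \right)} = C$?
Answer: $968$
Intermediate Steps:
$\left(\left(-2\right) \left(-24\right) + 40\right) z{\left(11 \right)} = \left(\left(-2\right) \left(-24\right) + 40\right) 11 = \left(48 + 40\right) 11 = 88 \cdot 11 = 968$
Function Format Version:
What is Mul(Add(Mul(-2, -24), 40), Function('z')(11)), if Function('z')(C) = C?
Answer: 968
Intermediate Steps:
Mul(Add(Mul(-2, -24), 40), Function('z')(11)) = Mul(Add(Mul(-2, -24), 40), 11) = Mul(Add(48, 40), 11) = Mul(88, 11) = 968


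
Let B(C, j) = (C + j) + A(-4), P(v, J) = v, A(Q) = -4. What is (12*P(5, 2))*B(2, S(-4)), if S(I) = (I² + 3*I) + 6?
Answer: 480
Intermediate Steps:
S(I) = 6 + I² + 3*I
B(C, j) = -4 + C + j (B(C, j) = (C + j) - 4 = -4 + C + j)
(12*P(5, 2))*B(2, S(-4)) = (12*5)*(-4 + 2 + (6 + (-4)² + 3*(-4))) = 60*(-4 + 2 + (6 + 16 - 12)) = 60*(-4 + 2 + 10) = 60*8 = 480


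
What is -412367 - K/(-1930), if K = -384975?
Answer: -159250657/386 ≈ -4.1257e+5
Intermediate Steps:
-412367 - K/(-1930) = -412367 - (-384975)/(-1930) = -412367 - (-384975)*(-1)/1930 = -412367 - 1*76995/386 = -412367 - 76995/386 = -159250657/386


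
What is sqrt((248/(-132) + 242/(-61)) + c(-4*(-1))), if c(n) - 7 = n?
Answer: 5*sqrt(835395)/2013 ≈ 2.2702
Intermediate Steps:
c(n) = 7 + n
sqrt((248/(-132) + 242/(-61)) + c(-4*(-1))) = sqrt((248/(-132) + 242/(-61)) + (7 - 4*(-1))) = sqrt((248*(-1/132) + 242*(-1/61)) + (7 + 4)) = sqrt((-62/33 - 242/61) + 11) = sqrt(-11768/2013 + 11) = sqrt(10375/2013) = 5*sqrt(835395)/2013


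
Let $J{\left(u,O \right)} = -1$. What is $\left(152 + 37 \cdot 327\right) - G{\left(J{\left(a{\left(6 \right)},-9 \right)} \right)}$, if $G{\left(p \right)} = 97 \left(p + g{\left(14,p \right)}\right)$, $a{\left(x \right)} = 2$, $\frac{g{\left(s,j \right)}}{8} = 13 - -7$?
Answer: $-3172$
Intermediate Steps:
$g{\left(s,j \right)} = 160$ ($g{\left(s,j \right)} = 8 \left(13 - -7\right) = 8 \left(13 + 7\right) = 8 \cdot 20 = 160$)
$G{\left(p \right)} = 15520 + 97 p$ ($G{\left(p \right)} = 97 \left(p + 160\right) = 97 \left(160 + p\right) = 15520 + 97 p$)
$\left(152 + 37 \cdot 327\right) - G{\left(J{\left(a{\left(6 \right)},-9 \right)} \right)} = \left(152 + 37 \cdot 327\right) - \left(15520 + 97 \left(-1\right)\right) = \left(152 + 12099\right) - \left(15520 - 97\right) = 12251 - 15423 = -3172$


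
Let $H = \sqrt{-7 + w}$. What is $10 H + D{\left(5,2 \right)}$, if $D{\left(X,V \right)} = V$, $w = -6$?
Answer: $2 + 10 i \sqrt{13} \approx 2.0 + 36.056 i$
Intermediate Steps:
$H = i \sqrt{13}$ ($H = \sqrt{-7 - 6} = \sqrt{-13} = i \sqrt{13} \approx 3.6056 i$)
$10 H + D{\left(5,2 \right)} = 10 i \sqrt{13} + 2 = 2 + 10 i \sqrt{13}$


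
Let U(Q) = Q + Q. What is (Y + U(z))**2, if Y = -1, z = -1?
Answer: 9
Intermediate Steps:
U(Q) = 2*Q
(Y + U(z))**2 = (-1 + 2*(-1))**2 = (-1 - 2)**2 = (-3)**2 = 9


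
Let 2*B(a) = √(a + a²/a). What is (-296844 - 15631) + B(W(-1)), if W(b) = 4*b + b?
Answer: -312475 + I*√10/2 ≈ -3.1248e+5 + 1.5811*I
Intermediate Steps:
W(b) = 5*b
B(a) = √2*√a/2 (B(a) = √(a + a²/a)/2 = √(a + a)/2 = √(2*a)/2 = (√2*√a)/2 = √2*√a/2)
(-296844 - 15631) + B(W(-1)) = (-296844 - 15631) + √2*√(5*(-1))/2 = -312475 + √2*√(-5)/2 = -312475 + √2*(I*√5)/2 = -312475 + I*√10/2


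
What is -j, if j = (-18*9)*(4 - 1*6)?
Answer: -324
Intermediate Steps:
j = 324 (j = -162*(4 - 6) = -162*(-2) = 324)
-j = -1*324 = -324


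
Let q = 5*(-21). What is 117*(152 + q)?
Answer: 5499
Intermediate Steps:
q = -105
117*(152 + q) = 117*(152 - 105) = 117*47 = 5499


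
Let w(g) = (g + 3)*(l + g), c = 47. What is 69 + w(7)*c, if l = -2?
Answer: 2419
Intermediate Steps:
w(g) = (-2 + g)*(3 + g) (w(g) = (g + 3)*(-2 + g) = (3 + g)*(-2 + g) = (-2 + g)*(3 + g))
69 + w(7)*c = 69 + (-6 + 7 + 7²)*47 = 69 + (-6 + 7 + 49)*47 = 69 + 50*47 = 69 + 2350 = 2419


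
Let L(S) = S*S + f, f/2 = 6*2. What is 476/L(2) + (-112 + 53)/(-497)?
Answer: 8508/497 ≈ 17.119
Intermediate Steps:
f = 24 (f = 2*(6*2) = 2*12 = 24)
L(S) = 24 + S**2 (L(S) = S*S + 24 = S**2 + 24 = 24 + S**2)
476/L(2) + (-112 + 53)/(-497) = 476/(24 + 2**2) + (-112 + 53)/(-497) = 476/(24 + 4) - 59*(-1/497) = 476/28 + 59/497 = 476*(1/28) + 59/497 = 17 + 59/497 = 8508/497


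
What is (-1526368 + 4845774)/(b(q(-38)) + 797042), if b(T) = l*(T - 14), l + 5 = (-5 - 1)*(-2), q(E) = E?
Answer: 1659703/398339 ≈ 4.1666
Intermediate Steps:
l = 7 (l = -5 + (-5 - 1)*(-2) = -5 - 6*(-2) = -5 + 12 = 7)
b(T) = -98 + 7*T (b(T) = 7*(T - 14) = 7*(-14 + T) = -98 + 7*T)
(-1526368 + 4845774)/(b(q(-38)) + 797042) = (-1526368 + 4845774)/((-98 + 7*(-38)) + 797042) = 3319406/((-98 - 266) + 797042) = 3319406/(-364 + 797042) = 3319406/796678 = 3319406*(1/796678) = 1659703/398339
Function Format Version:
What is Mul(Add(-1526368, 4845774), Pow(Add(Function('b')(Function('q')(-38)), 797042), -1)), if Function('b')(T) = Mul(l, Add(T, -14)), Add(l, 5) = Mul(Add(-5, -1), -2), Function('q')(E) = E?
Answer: Rational(1659703, 398339) ≈ 4.1666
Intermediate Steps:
l = 7 (l = Add(-5, Mul(Add(-5, -1), -2)) = Add(-5, Mul(-6, -2)) = Add(-5, 12) = 7)
Function('b')(T) = Add(-98, Mul(7, T)) (Function('b')(T) = Mul(7, Add(T, -14)) = Mul(7, Add(-14, T)) = Add(-98, Mul(7, T)))
Mul(Add(-1526368, 4845774), Pow(Add(Function('b')(Function('q')(-38)), 797042), -1)) = Mul(Add(-1526368, 4845774), Pow(Add(Add(-98, Mul(7, -38)), 797042), -1)) = Mul(3319406, Pow(Add(Add(-98, -266), 797042), -1)) = Mul(3319406, Pow(Add(-364, 797042), -1)) = Mul(3319406, Pow(796678, -1)) = Mul(3319406, Rational(1, 796678)) = Rational(1659703, 398339)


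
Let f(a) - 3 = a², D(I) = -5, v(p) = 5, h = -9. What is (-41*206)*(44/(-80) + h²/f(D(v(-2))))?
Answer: -692572/35 ≈ -19788.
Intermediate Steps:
f(a) = 3 + a²
(-41*206)*(44/(-80) + h²/f(D(v(-2)))) = (-41*206)*(44/(-80) + (-9)²/(3 + (-5)²)) = -8446*(44*(-1/80) + 81/(3 + 25)) = -8446*(-11/20 + 81/28) = -8446*82/35 = -692572/35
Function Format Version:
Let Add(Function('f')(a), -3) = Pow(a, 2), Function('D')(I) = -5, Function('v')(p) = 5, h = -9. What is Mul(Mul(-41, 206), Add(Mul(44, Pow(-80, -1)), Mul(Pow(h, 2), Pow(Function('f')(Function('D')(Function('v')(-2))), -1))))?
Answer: Rational(-692572, 35) ≈ -19788.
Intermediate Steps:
Function('f')(a) = Add(3, Pow(a, 2))
Mul(Mul(-41, 206), Add(Mul(44, Pow(-80, -1)), Mul(Pow(h, 2), Pow(Function('f')(Function('D')(Function('v')(-2))), -1)))) = Mul(Mul(-41, 206), Add(Mul(44, Pow(-80, -1)), Mul(Pow(-9, 2), Pow(Add(3, Pow(-5, 2)), -1)))) = Mul(-8446, Add(Mul(44, Rational(-1, 80)), Mul(81, Pow(Add(3, 25), -1)))) = Mul(-8446, Add(Rational(-11, 20), Mul(81, Pow(28, -1)))) = Mul(-8446, Add(Rational(-11, 20), Mul(81, Rational(1, 28)))) = Mul(-8446, Add(Rational(-11, 20), Rational(81, 28))) = Mul(-8446, Rational(82, 35)) = Rational(-692572, 35)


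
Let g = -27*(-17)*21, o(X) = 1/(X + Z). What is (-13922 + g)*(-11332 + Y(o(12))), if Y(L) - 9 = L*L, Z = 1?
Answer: 8195888838/169 ≈ 4.8496e+7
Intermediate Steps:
o(X) = 1/(1 + X) (o(X) = 1/(X + 1) = 1/(1 + X))
Y(L) = 9 + L**2 (Y(L) = 9 + L*L = 9 + L**2)
g = 9639 (g = 459*21 = 9639)
(-13922 + g)*(-11332 + Y(o(12))) = (-13922 + 9639)*(-11332 + (9 + (1/(1 + 12))**2)) = -4283*(-11332 + (9 + (1/13)**2)) = -4283*(-11332 + (9 + 1/169)) = -4283*(-11332 + 1522/169) = -4283*(-1913586/169) = 8195888838/169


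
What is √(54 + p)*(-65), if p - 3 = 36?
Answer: -65*√93 ≈ -626.84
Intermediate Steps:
p = 39 (p = 3 + 36 = 39)
√(54 + p)*(-65) = √(54 + 39)*(-65) = √93*(-65) = -65*√93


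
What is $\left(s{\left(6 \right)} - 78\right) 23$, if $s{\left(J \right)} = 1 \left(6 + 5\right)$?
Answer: $-1541$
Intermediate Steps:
$s{\left(J \right)} = 11$ ($s{\left(J \right)} = 1 \cdot 11 = 11$)
$\left(s{\left(6 \right)} - 78\right) 23 = \left(11 - 78\right) 23 = \left(-67\right) 23 = -1541$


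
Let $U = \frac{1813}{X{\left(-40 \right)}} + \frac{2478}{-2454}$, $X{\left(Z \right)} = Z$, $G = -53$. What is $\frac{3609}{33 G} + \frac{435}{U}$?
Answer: $- \frac{1686965437}{147311857} \approx -11.452$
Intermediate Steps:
$U = - \frac{758037}{16360}$ ($U = \frac{1813}{-40} + \frac{2478}{-2454} = 1813 \left(- \frac{1}{40}\right) + 2478 \left(- \frac{1}{2454}\right) = - \frac{1813}{40} - \frac{413}{409} = - \frac{758037}{16360} \approx -46.335$)
$\frac{3609}{33 G} + \frac{435}{U} = \frac{3609}{33 \left(-53\right)} + \frac{435}{- \frac{758037}{16360}} = \frac{3609}{-1749} + 435 \left(- \frac{16360}{758037}\right) = 3609 \left(- \frac{1}{1749}\right) - \frac{2372200}{252679} = - \frac{1203}{583} - \frac{2372200}{252679} = - \frac{1686965437}{147311857}$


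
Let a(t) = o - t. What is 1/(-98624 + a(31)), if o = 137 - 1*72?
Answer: -1/98590 ≈ -1.0143e-5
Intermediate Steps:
o = 65 (o = 137 - 72 = 65)
a(t) = 65 - t
1/(-98624 + a(31)) = 1/(-98624 + (65 - 1*31)) = 1/(-98624 + (65 - 31)) = 1/(-98624 + 34) = 1/(-98590) = -1/98590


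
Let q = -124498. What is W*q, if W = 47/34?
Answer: -2925703/17 ≈ -1.7210e+5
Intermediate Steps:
W = 47/34 (W = 47*(1/34) = 47/34 ≈ 1.3824)
W*q = (47/34)*(-124498) = -2925703/17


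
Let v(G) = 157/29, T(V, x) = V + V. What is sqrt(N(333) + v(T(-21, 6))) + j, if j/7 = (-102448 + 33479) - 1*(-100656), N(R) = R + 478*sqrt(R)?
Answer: 221809 + sqrt(284606 + 1205994*sqrt(37))/29 ≈ 2.2190e+5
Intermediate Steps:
T(V, x) = 2*V
j = 221809 (j = 7*((-102448 + 33479) - 1*(-100656)) = 7*(-68969 + 100656) = 7*31687 = 221809)
v(G) = 157/29 (v(G) = 157*(1/29) = 157/29)
sqrt(N(333) + v(T(-21, 6))) + j = sqrt((333 + 478*sqrt(333)) + 157/29) + 221809 = sqrt((333 + 478*(3*sqrt(37))) + 157/29) + 221809 = sqrt((333 + 1434*sqrt(37)) + 157/29) + 221809 = sqrt(9814/29 + 1434*sqrt(37)) + 221809 = 221809 + sqrt(9814/29 + 1434*sqrt(37))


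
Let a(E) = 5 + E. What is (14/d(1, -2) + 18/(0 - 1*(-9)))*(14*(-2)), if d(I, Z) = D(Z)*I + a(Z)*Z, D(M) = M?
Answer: -7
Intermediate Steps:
d(I, Z) = I*Z + Z*(5 + Z) (d(I, Z) = Z*I + (5 + Z)*Z = I*Z + Z*(5 + Z))
(14/d(1, -2) + 18/(0 - 1*(-9)))*(14*(-2)) = (14/((-2*(5 + 1 - 2))) + 18/(0 - 1*(-9)))*(14*(-2)) = (14/((-2*4)) + 18/(0 + 9))*(-28) = (14/(-8) + 18/9)*(-28) = (14*(-1/8) + 18*(1/9))*(-28) = (-7/4 + 2)*(-28) = (1/4)*(-28) = -7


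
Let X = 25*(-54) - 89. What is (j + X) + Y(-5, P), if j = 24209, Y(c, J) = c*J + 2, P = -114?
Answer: 23342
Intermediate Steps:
Y(c, J) = 2 + J*c (Y(c, J) = J*c + 2 = 2 + J*c)
X = -1439 (X = -1350 - 89 = -1439)
(j + X) + Y(-5, P) = (24209 - 1439) + (2 - 114*(-5)) = 22770 + (2 + 570) = 22770 + 572 = 23342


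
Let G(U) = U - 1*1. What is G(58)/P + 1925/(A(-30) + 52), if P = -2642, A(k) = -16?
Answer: 2541899/47556 ≈ 53.451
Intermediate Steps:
G(U) = -1 + U (G(U) = U - 1 = -1 + U)
G(58)/P + 1925/(A(-30) + 52) = (-1 + 58)/(-2642) + 1925/(-16 + 52) = 57*(-1/2642) + 1925/36 = -57/2642 + 1925*(1/36) = -57/2642 + 1925/36 = 2541899/47556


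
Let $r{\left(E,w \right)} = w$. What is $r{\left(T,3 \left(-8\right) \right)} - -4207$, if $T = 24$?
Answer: $4183$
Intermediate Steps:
$r{\left(T,3 \left(-8\right) \right)} - -4207 = 3 \left(-8\right) - -4207 = -24 + 4207 = 4183$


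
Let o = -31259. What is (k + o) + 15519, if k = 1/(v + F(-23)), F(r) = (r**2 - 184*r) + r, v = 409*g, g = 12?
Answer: -151828039/9646 ≈ -15740.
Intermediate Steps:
v = 4908 (v = 409*12 = 4908)
F(r) = r**2 - 183*r
k = 1/9646 (k = 1/(4908 - 23*(-183 - 23)) = 1/(4908 - 23*(-206)) = 1/(4908 + 4738) = 1/9646 ≈ 0.00010367)
(k + o) + 15519 = (1/9646 - 31259) + 15519 = -301524313/9646 + 15519 = -151828039/9646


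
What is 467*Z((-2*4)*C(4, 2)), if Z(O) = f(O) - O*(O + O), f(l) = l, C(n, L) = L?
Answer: -246576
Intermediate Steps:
Z(O) = O - 2*O**2 (Z(O) = O - O*(O + O) = O - O*2*O = O - 2*O**2)
467*Z((-2*4)*C(4, 2)) = 467*((-2*4*2)*(1 - 2*(-2*4)*2)) = 467*((-8*2)*(1 - (-16)*2)) = 467*(-16*(1 - 2*(-16))) = 467*(-16*(1 + 32)) = 467*(-16*33) = 467*(-528) = -246576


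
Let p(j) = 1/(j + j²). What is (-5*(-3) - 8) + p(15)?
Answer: 1681/240 ≈ 7.0042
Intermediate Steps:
(-5*(-3) - 8) + p(15) = (-5*(-3) - 8) + 1/(15*(1 + 15)) = (15 - 8) + (1/15)/16 = 7 + (1/15)*(1/16) = 7 + 1/240 = 1681/240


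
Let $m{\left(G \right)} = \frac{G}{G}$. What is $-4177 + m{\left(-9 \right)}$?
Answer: $-4176$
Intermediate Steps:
$m{\left(G \right)} = 1$
$-4177 + m{\left(-9 \right)} = -4177 + 1 = -4176$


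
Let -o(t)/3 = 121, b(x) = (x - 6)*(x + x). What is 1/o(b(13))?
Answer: -1/363 ≈ -0.0027548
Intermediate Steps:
b(x) = 2*x*(-6 + x) (b(x) = (-6 + x)*(2*x) = 2*x*(-6 + x))
o(t) = -363 (o(t) = -3*121 = -363)
1/o(b(13)) = 1/(-363) = -1/363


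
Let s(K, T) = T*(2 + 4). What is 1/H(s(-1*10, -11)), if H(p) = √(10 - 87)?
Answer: -I*√77/77 ≈ -0.11396*I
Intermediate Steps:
s(K, T) = 6*T (s(K, T) = T*6 = 6*T)
H(p) = I*√77 (H(p) = √(-77) = I*√77)
1/H(s(-1*10, -11)) = 1/(I*√77) = -I*√77/77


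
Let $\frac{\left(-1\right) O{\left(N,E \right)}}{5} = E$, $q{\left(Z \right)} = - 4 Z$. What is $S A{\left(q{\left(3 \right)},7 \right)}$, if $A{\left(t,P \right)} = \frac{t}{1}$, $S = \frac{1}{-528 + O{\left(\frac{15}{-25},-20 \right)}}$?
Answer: $\frac{3}{107} \approx 0.028037$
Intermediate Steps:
$O{\left(N,E \right)} = - 5 E$
$S = - \frac{1}{428}$ ($S = \frac{1}{-528 - -100} = \frac{1}{-528 + 100} = \frac{1}{-428} = - \frac{1}{428} \approx -0.0023364$)
$A{\left(t,P \right)} = t$ ($A{\left(t,P \right)} = t 1 = t$)
$S A{\left(q{\left(3 \right)},7 \right)} = - \frac{\left(-4\right) 3}{428} = \left(- \frac{1}{428}\right) \left(-12\right) = \frac{3}{107}$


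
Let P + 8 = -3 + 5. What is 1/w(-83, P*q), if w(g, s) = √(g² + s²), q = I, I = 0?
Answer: 1/83 ≈ 0.012048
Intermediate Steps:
P = -6 (P = -8 + (-3 + 5) = -8 + 2 = -6)
q = 0
1/w(-83, P*q) = 1/(√((-83)² + (-6*0)²)) = 1/(√(6889 + 0²)) = 1/(√(6889 + 0)) = 1/(√6889) = 1/83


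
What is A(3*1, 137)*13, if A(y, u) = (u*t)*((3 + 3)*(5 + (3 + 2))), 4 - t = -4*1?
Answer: 854880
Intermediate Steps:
t = 8 (t = 4 - (-4) = 4 - 1*(-4) = 4 + 4 = 8)
A(y, u) = 480*u (A(y, u) = (u*8)*((3 + 3)*(5 + (3 + 2))) = (8*u)*(6*(5 + 5)) = (8*u)*(6*10) = (8*u)*60 = 480*u)
A(3*1, 137)*13 = (480*137)*13 = 65760*13 = 854880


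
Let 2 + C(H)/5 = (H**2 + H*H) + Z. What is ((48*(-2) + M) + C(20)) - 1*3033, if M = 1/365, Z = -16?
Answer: 285066/365 ≈ 781.00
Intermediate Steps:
C(H) = -90 + 10*H**2 (C(H) = -10 + 5*((H**2 + H*H) - 16) = -10 + 5*((H**2 + H**2) - 16) = -10 + 5*(2*H**2 - 16) = -10 + 5*(-16 + 2*H**2) = -10 + (-80 + 10*H**2) = -90 + 10*H**2)
M = 1/365 ≈ 0.0027397
((48*(-2) + M) + C(20)) - 1*3033 = ((48*(-2) + 1/365) + (-90 + 10*20**2)) - 1*3033 = ((-96 + 1/365) + (-90 + 10*400)) - 3033 = (-35039/365 + (-90 + 4000)) - 3033 = (-35039/365 + 3910) - 3033 = 1392111/365 - 3033 = 285066/365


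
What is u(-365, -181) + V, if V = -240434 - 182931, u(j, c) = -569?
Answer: -423934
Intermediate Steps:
V = -423365
u(-365, -181) + V = -569 - 423365 = -423934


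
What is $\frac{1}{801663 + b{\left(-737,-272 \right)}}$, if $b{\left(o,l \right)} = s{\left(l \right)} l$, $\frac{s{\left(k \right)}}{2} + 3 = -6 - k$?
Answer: $\frac{1}{658591} \approx 1.5184 \cdot 10^{-6}$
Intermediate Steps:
$s{\left(k \right)} = -18 - 2 k$ ($s{\left(k \right)} = -6 + 2 \left(-6 - k\right) = -6 - \left(12 + 2 k\right) = -18 - 2 k$)
$b{\left(o,l \right)} = l \left(-18 - 2 l\right)$ ($b{\left(o,l \right)} = \left(-18 - 2 l\right) l = l \left(-18 - 2 l\right)$)
$\frac{1}{801663 + b{\left(-737,-272 \right)}} = \frac{1}{801663 - - 544 \left(9 - 272\right)} = \frac{1}{801663 - \left(-544\right) \left(-263\right)} = \frac{1}{801663 - 143072} = \frac{1}{658591}$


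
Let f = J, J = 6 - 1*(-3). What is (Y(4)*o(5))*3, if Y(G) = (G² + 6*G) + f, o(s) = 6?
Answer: 882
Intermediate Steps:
J = 9 (J = 6 + 3 = 9)
f = 9
Y(G) = 9 + G² + 6*G (Y(G) = (G² + 6*G) + 9 = 9 + G² + 6*G)
(Y(4)*o(5))*3 = ((9 + 4² + 6*4)*6)*3 = ((9 + 16 + 24)*6)*3 = (49*6)*3 = 294*3 = 882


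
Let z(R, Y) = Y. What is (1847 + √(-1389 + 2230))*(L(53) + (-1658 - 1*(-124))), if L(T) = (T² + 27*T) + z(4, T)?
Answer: 5175884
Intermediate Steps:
L(T) = T² + 28*T (L(T) = (T² + 27*T) + T = T² + 28*T)
(1847 + √(-1389 + 2230))*(L(53) + (-1658 - 1*(-124))) = (1847 + √(-1389 + 2230))*(53*(28 + 53) + (-1658 - 1*(-124))) = (1847 + √841)*(53*81 + (-1658 + 124)) = (1847 + 29)*(4293 - 1534) = 1876*2759 = 5175884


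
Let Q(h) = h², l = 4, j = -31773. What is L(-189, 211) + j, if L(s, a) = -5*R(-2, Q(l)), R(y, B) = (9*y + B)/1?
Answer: -31763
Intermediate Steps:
R(y, B) = B + 9*y (R(y, B) = (B + 9*y)*1 = B + 9*y)
L(s, a) = 10 (L(s, a) = -5*(4² + 9*(-2)) = -5*(16 - 18) = -5*(-2) = 10)
L(-189, 211) + j = 10 - 31773 = -31763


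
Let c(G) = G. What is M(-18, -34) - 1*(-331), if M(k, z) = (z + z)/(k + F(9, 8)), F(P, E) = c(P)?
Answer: 3047/9 ≈ 338.56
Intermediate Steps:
F(P, E) = P
M(k, z) = 2*z/(9 + k) (M(k, z) = (z + z)/(k + 9) = (2*z)/(9 + k) = 2*z/(9 + k))
M(-18, -34) - 1*(-331) = 2*(-34)/(9 - 18) - 1*(-331) = 2*(-34)/(-9) + 331 = 2*(-34)*(-⅑) + 331 = 68/9 + 331 = 3047/9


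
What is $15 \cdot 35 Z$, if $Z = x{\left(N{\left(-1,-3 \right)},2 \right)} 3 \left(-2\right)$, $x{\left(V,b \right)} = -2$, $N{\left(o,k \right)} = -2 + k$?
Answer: $6300$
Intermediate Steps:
$Z = 12$ ($Z = \left(-2\right) 3 \left(-2\right) = \left(-6\right) \left(-2\right) = 12$)
$15 \cdot 35 Z = 15 \cdot 35 \cdot 12 = 525 \cdot 12 = 6300$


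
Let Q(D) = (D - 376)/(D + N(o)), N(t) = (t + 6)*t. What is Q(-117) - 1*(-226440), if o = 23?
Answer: 124541507/550 ≈ 2.2644e+5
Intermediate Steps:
N(t) = t*(6 + t) (N(t) = (6 + t)*t = t*(6 + t))
Q(D) = (-376 + D)/(667 + D) (Q(D) = (D - 376)/(D + 23*(6 + 23)) = (-376 + D)/(D + 23*29) = (-376 + D)/(D + 667) = (-376 + D)/(667 + D))
Q(-117) - 1*(-226440) = (-376 - 117)/(667 - 117) - 1*(-226440) = -493/550 + 226440 = 124541507/550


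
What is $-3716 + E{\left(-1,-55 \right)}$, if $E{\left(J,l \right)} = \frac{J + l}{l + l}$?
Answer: $- \frac{204352}{55} \approx -3715.5$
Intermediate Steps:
$E{\left(J,l \right)} = \frac{J + l}{2 l}$
$-3716 + E{\left(-1,-55 \right)} = -3716 + \frac{-1 - 55}{2 \left(-55\right)} = -3716 + \frac{1}{2} \left(- \frac{1}{55}\right) \left(-56\right) = -3716 + \frac{28}{55} = - \frac{204352}{55}$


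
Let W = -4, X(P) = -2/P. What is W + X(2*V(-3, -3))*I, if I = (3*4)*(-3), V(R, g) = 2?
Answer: 14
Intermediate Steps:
I = -36 (I = 12*(-3) = -36)
W + X(2*V(-3, -3))*I = -4 - 2/(2*2)*(-36) = -4 - 2/4*(-36) = -4 - 2*1/4*(-36) = -4 - 1/2*(-36) = -4 + 18 = 14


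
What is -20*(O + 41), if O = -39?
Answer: -40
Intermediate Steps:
-20*(O + 41) = -20*(-39 + 41) = -20*2 = -40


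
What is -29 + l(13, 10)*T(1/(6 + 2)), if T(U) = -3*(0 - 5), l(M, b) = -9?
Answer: -164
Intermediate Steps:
T(U) = 15 (T(U) = -3*(-5) = 15)
-29 + l(13, 10)*T(1/(6 + 2)) = -29 - 9*15 = -29 - 135 = -164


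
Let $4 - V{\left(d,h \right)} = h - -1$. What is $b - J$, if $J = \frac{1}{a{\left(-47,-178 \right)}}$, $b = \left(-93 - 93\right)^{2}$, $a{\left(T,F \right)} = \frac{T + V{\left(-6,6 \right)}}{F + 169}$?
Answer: $\frac{1729791}{50} \approx 34596.0$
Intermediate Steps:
$V{\left(d,h \right)} = 3 - h$ ($V{\left(d,h \right)} = 4 - \left(h - -1\right) = 4 - \left(h + 1\right) = 4 - \left(1 + h\right) = 3 - h$)
$a{\left(T,F \right)} = \frac{-3 + T}{169 + F}$ ($a{\left(T,F \right)} = \frac{T + \left(3 - 6\right)}{F + 169} = \frac{T + \left(3 - 6\right)}{169 + F} = \frac{T - 3}{169 + F} = \frac{-3 + T}{169 + F}$)
$b = 34596$ ($b = \left(-186\right)^{2} = 34596$)
$J = \frac{9}{50}$ ($J = \frac{1}{\frac{1}{169 - 178} \left(-3 - 47\right)} = \frac{1}{\frac{1}{-9} \left(-50\right)} = \frac{1}{\left(- \frac{1}{9}\right) \left(-50\right)} = \frac{1}{\frac{50}{9}} = \frac{9}{50} \approx 0.18$)
$b - J = 34596 - \frac{9}{50} = \frac{1729791}{50}$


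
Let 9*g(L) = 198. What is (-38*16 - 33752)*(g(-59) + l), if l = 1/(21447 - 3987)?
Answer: -659919878/873 ≈ -7.5592e+5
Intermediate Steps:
l = 1/17460 ≈ 5.7274e-5
g(L) = 22 (g(L) = (1/9)*198 = 22)
(-38*16 - 33752)*(g(-59) + l) = (-38*16 - 33752)*(22 + 1/17460) = (-608 - 33752)*(384121/17460) = -34360*384121/17460 = -659919878/873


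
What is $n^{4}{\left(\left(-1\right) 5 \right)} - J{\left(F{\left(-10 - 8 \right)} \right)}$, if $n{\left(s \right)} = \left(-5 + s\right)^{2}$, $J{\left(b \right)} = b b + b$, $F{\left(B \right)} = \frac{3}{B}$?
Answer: $\frac{3600000005}{36} \approx 1.0 \cdot 10^{8}$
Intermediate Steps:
$J{\left(b \right)} = b + b^{2}$ ($J{\left(b \right)} = b^{2} + b = b + b^{2}$)
$n^{4}{\left(\left(-1\right) 5 \right)} - J{\left(F{\left(-10 - 8 \right)} \right)} = \left(\left(-5 - 5\right)^{2}\right)^{4} - \frac{3}{-10 - 8} \left(1 + \frac{3}{-10 - 8}\right) = \left(\left(-5 - 5\right)^{2}\right)^{4} - \frac{3}{-18} \left(1 + \frac{3}{-18}\right) = \left(\left(-10\right)^{2}\right)^{4} - 3 \left(- \frac{1}{18}\right) \left(1 + 3 \left(- \frac{1}{18}\right)\right) = 100^{4} - - \frac{1 - \frac{1}{6}}{6} = 100000000 - \left(- \frac{1}{6}\right) \frac{5}{6} = 100000000 - - \frac{5}{36} = 100000000 + \frac{5}{36} = \frac{3600000005}{36}$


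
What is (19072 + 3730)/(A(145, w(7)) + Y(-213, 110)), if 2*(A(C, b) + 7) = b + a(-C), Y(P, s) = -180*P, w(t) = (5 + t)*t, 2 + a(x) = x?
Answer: 45604/76603 ≈ 0.59533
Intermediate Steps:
a(x) = -2 + x
w(t) = t*(5 + t)
A(C, b) = -8 + b/2 - C/2 (A(C, b) = -7 + (b + (-2 - C))/2 = -7 + (-2 + b - C)/2 = -7 + (-1 + b/2 - C/2) = -8 + b/2 - C/2)
(19072 + 3730)/(A(145, w(7)) + Y(-213, 110)) = (19072 + 3730)/((-8 + (7*(5 + 7))/2 - 1/2*145) - 180*(-213)) = 22802/((-8 + (7*12)/2 - 145/2) + 38340) = 22802/((-8 + (1/2)*84 - 145/2) + 38340) = 22802/((-8 + 42 - 145/2) + 38340) = 22802/(-77/2 + 38340) = 22802/(76603/2) = 22802*(2/76603) = 45604/76603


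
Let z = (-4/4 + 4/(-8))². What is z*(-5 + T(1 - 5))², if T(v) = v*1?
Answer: 729/4 ≈ 182.25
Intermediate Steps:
T(v) = v
z = 9/4 (z = (-4*¼ + 4*(-⅛))² = (-1 - ½)² = (-3/2)² = 9/4 ≈ 2.2500)
z*(-5 + T(1 - 5))² = 9*(-5 + (1 - 5))²/4 = 9*(-5 - 4)²/4 = (9/4)*(-9)² = (9/4)*81 = 729/4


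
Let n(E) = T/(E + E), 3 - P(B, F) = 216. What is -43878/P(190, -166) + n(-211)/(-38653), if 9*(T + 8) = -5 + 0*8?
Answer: 30241643287/146804094 ≈ 206.00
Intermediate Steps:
T = -77/9 (T = -8 + (-5 + 0*8)/9 = -8 + (-5 + 0)/9 = -8 + (1/9)*(-5) = -8 - 5/9 = -77/9 ≈ -8.5556)
P(B, F) = -213 (P(B, F) = 3 - 1*216 = 3 - 216 = -213)
n(E) = -77/(18*E) (n(E) = -77/(9*(E + E)) = -77*1/(2*E)/9 = -77/(18*E))
-43878/P(190, -166) + n(-211)/(-38653) = -43878/(-213) - 77/18/(-211)/(-38653) = -43878*(-1/213) - 77/18*(-1/211)*(-1/38653) = 206 + (77/3798)*(-1/38653) = 206 - 77/146804094 = 30241643287/146804094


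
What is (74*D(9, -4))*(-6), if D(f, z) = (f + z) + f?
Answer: -6216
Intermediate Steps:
D(f, z) = z + 2*f
(74*D(9, -4))*(-6) = (74*(-4 + 2*9))*(-6) = (74*(-4 + 18))*(-6) = (74*14)*(-6) = 1036*(-6) = -6216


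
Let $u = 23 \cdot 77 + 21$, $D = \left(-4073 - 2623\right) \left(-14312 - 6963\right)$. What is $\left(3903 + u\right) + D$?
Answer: $142463095$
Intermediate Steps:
$D = 142457400$ ($D = \left(-6696\right) \left(-21275\right) = 142457400$)
$u = 1792$ ($u = 1771 + 21 = 1792$)
$\left(3903 + u\right) + D = \left(3903 + 1792\right) + 142457400 = 5695 + 142457400 = 142463095$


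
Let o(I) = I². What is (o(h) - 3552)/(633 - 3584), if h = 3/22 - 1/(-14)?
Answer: 21059552/17496479 ≈ 1.2036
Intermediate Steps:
h = 16/77 (h = 3*(1/22) - 1*(-1/14) = 3/22 + 1/14 = 16/77 ≈ 0.20779)
(o(h) - 3552)/(633 - 3584) = ((16/77)² - 3552)/(633 - 3584) = (256/5929 - 3552)/(-2951) = -21059552/5929*(-1/2951) = 21059552/17496479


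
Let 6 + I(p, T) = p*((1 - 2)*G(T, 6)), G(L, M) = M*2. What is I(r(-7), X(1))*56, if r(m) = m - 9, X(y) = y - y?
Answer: 10416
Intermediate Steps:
X(y) = 0
G(L, M) = 2*M
r(m) = -9 + m
I(p, T) = -6 - 12*p (I(p, T) = -6 + p*((1 - 2)*(2*6)) = -6 + p*(-1*12) = -6 + p*(-12) = -6 - 12*p)
I(r(-7), X(1))*56 = (-6 - 12*(-9 - 7))*56 = (-6 - 12*(-16))*56 = (-6 + 192)*56 = 186*56 = 10416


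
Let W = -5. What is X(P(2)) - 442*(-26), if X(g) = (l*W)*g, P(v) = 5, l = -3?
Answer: 11567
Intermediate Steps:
X(g) = 15*g (X(g) = (-3*(-5))*g = 15*g)
X(P(2)) - 442*(-26) = 15*5 - 442*(-26) = 75 + 11492 = 11567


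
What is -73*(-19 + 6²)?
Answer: -1241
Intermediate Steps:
-73*(-19 + 6²) = -73*(-19 + 36) = -73*17 = -1241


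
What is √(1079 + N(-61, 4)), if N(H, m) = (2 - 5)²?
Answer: 8*√17 ≈ 32.985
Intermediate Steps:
N(H, m) = 9 (N(H, m) = (-3)² = 9)
√(1079 + N(-61, 4)) = √(1079 + 9) = √1088 = 8*√17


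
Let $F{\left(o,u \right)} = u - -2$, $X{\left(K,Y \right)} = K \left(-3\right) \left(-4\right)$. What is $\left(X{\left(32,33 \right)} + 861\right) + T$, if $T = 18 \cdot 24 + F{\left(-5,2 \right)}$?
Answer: $1681$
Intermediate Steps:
$X{\left(K,Y \right)} = 12 K$ ($X{\left(K,Y \right)} = - 3 K \left(-4\right) = 12 K$)
$F{\left(o,u \right)} = 2 + u$ ($F{\left(o,u \right)} = u + 2 = 2 + u$)
$T = 436$ ($T = 18 \cdot 24 + \left(2 + 2\right) = 432 + 4 = 436$)
$\left(X{\left(32,33 \right)} + 861\right) + T = \left(12 \cdot 32 + 861\right) + 436 = \left(384 + 861\right) + 436 = 1245 + 436 = 1681$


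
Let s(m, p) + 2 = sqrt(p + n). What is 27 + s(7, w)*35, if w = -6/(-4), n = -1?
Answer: -43 + 35*sqrt(2)/2 ≈ -18.251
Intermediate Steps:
w = 3/2 (w = -6*(-1/4) = 3/2 ≈ 1.5000)
s(m, p) = -2 + sqrt(-1 + p) (s(m, p) = -2 + sqrt(p - 1) = -2 + sqrt(-1 + p))
27 + s(7, w)*35 = 27 + (-2 + sqrt(-1 + 3/2))*35 = 27 + (-2 + sqrt(1/2))*35 = 27 + (-2 + sqrt(2)/2)*35 = 27 + (-70 + 35*sqrt(2)/2) = -43 + 35*sqrt(2)/2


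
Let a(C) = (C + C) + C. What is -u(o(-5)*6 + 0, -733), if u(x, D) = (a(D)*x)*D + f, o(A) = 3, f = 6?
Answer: -29013612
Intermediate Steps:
a(C) = 3*C (a(C) = 2*C + C = 3*C)
u(x, D) = 6 + 3*x*D² (u(x, D) = ((3*D)*x)*D + 6 = (3*D*x)*D + 6 = 3*x*D² + 6 = 6 + 3*x*D²)
-u(o(-5)*6 + 0, -733) = -(6 + 3*(3*6 + 0)*(-733)²) = -(6 + 3*(18 + 0)*537289) = -(6 + 3*18*537289) = -(6 + 29013606) = -1*29013612 = -29013612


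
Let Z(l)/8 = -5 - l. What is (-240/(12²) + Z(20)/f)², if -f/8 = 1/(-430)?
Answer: 1040385025/9 ≈ 1.1560e+8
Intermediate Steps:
Z(l) = -40 - 8*l (Z(l) = 8*(-5 - l) = -40 - 8*l)
f = 4/215 (f = -8/(-430) = -8*(-1/430) = 4/215 ≈ 0.018605)
(-240/(12²) + Z(20)/f)² = (-240/(12²) + (-40 - 8*20)/(4/215))² = (-240/144 + (-40 - 160)*(215/4))² = (-240*1/144 - 200*215/4)² = (-5/3 - 10750)² = (-32255/3)² = 1040385025/9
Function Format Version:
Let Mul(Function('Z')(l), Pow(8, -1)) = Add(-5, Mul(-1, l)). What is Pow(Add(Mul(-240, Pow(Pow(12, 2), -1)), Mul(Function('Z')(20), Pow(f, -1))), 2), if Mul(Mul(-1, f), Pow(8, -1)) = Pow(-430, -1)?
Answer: Rational(1040385025, 9) ≈ 1.1560e+8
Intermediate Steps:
Function('Z')(l) = Add(-40, Mul(-8, l)) (Function('Z')(l) = Mul(8, Add(-5, Mul(-1, l))) = Add(-40, Mul(-8, l)))
f = Rational(4, 215) (f = Mul(-8, Pow(-430, -1)) = Mul(-8, Rational(-1, 430)) = Rational(4, 215) ≈ 0.018605)
Pow(Add(Mul(-240, Pow(Pow(12, 2), -1)), Mul(Function('Z')(20), Pow(f, -1))), 2) = Pow(Add(Mul(-240, Pow(Pow(12, 2), -1)), Mul(Add(-40, Mul(-8, 20)), Pow(Rational(4, 215), -1))), 2) = Pow(Add(Mul(-240, Pow(144, -1)), Mul(Add(-40, -160), Rational(215, 4))), 2) = Pow(Add(Mul(-240, Rational(1, 144)), Mul(-200, Rational(215, 4))), 2) = Pow(Add(Rational(-5, 3), -10750), 2) = Pow(Rational(-32255, 3), 2) = Rational(1040385025, 9)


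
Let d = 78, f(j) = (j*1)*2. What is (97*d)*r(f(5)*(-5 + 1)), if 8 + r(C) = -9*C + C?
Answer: 2360592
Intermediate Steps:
f(j) = 2*j (f(j) = j*2 = 2*j)
r(C) = -8 - 8*C (r(C) = -8 + (-9*C + C) = -8 - 8*C)
(97*d)*r(f(5)*(-5 + 1)) = (97*78)*(-8 - 8*2*5*(-5 + 1)) = 7566*(-8 - 80*(-4)) = 7566*(-8 - 8*(-40)) = 7566*(-8 + 320) = 7566*312 = 2360592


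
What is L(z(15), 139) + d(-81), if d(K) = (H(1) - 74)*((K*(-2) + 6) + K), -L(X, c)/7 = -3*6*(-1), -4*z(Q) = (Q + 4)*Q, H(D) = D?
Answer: -6477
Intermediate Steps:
z(Q) = -Q*(4 + Q)/4 (z(Q) = -(Q + 4)*Q/4 = -(4 + Q)*Q/4 = -Q*(4 + Q)/4)
L(X, c) = -126 (L(X, c) = -7*(-3*6)*(-1) = -(-126)*(-1) = -7*18 = -126)
d(K) = -438 + 73*K (d(K) = (1 - 74)*((K*(-2) + 6) + K) = -73*((-2*K + 6) + K) = -73*((6 - 2*K) + K) = -73*(6 - K) = -438 + 73*K)
L(z(15), 139) + d(-81) = -126 + (-438 + 73*(-81)) = -126 + (-438 - 5913) = -126 - 6351 = -6477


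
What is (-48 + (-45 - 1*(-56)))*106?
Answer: -3922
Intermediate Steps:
(-48 + (-45 - 1*(-56)))*106 = (-48 + (-45 + 56))*106 = (-48 + 11)*106 = -37*106 = -3922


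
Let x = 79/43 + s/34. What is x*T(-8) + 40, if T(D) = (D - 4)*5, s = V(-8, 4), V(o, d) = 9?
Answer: -62950/731 ≈ -86.115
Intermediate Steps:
s = 9
x = 3073/1462 (x = 79/43 + 9/34 = 3073/1462 ≈ 2.1019)
T(D) = -20 + 5*D (T(D) = (-4 + D)*5 = -20 + 5*D)
x*T(-8) + 40 = 3073*(-20 + 5*(-8))/1462 + 40 = 3073*(-20 - 40)/1462 + 40 = (3073/1462)*(-60) + 40 = -92190/731 + 40 = -62950/731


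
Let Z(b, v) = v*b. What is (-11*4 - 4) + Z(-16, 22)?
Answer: -400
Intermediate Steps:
Z(b, v) = b*v
(-11*4 - 4) + Z(-16, 22) = (-11*4 - 4) - 16*22 = (-44 - 4) - 352 = -48 - 352 = -400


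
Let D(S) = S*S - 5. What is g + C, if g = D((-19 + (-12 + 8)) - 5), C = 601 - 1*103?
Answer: 1277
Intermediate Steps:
D(S) = -5 + S² (D(S) = S² - 5 = -5 + S²)
C = 498 (C = 601 - 103 = 498)
g = 779 (g = -5 + ((-19 + (-12 + 8)) - 5)² = -5 + ((-19 - 4) - 5)² = -5 + (-23 - 5)² = -5 + (-28)² = -5 + 784 = 779)
g + C = 779 + 498 = 1277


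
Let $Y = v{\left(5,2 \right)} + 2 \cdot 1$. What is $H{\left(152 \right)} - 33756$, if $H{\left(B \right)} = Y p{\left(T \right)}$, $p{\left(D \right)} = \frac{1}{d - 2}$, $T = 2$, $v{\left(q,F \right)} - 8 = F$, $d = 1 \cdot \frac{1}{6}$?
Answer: $- \frac{371388}{11} \approx -33763.0$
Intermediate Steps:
$d = \frac{1}{6}$ ($d = 1 \cdot \frac{1}{6} = \frac{1}{6} \approx 0.16667$)
$v{\left(q,F \right)} = 8 + F$
$Y = 12$ ($Y = \left(8 + 2\right) + 2 \cdot 1 = 10 + 2 = 12$)
$p{\left(D \right)} = - \frac{6}{11}$ ($p{\left(D \right)} = \frac{1}{\frac{1}{6} - 2} = \frac{1}{- \frac{11}{6}} = - \frac{6}{11}$)
$H{\left(B \right)} = - \frac{72}{11}$ ($H{\left(B \right)} = 12 \left(- \frac{6}{11}\right) = - \frac{72}{11}$)
$H{\left(152 \right)} - 33756 = - \frac{72}{11} - 33756 = - \frac{371388}{11}$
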